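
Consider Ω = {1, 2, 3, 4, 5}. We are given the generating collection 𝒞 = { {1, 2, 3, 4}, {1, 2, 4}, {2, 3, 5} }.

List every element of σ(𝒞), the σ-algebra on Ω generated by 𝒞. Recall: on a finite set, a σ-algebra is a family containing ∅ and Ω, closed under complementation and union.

Begin from { ∅, {1, 2, 4}, {2, 3, 5}, {1, 2, 3, 4}, Ω } (that is, 𝒞 plus ∅ and Ω).
Step 1. New:
  {5}  = Ω∖{1, 2, 3, 4}
  {1, 4}  = Ω∖{2, 3, 5}
  {3, 5}  = Ω∖{1, 2, 4}
  |family| = 8
Step 2: +3 →
  {1, 4, 5}  = {1, 4} ∪ {5}
  {1, 2, 4, 5}  = {1, 2, 4} ∪ {5}
  {1, 3, 4, 5}  = {3, 5} ∪ {1, 4}
  |family| = 11
Step 3 adds 3:
  {2}  = Ω∖{1, 3, 4, 5}
  {3}  = Ω∖{1, 2, 4, 5}
  {2, 3}  = Ω∖{1, 4, 5}
  |family| = 14
Step 4 (2 new):
  {2, 5}  = {2} ∪ {5}
  {1, 3, 4}  = {3} ∪ {1, 4}
  |family| = 16
Step 5: already closed under ᶜ and ∪.

σ(𝒞) = { ∅, {2}, {3}, {5}, {1, 4}, {2, 3}, {2, 5}, {3, 5}, {1, 2, 4}, {1, 3, 4}, {1, 4, 5}, {2, 3, 5}, {1, 2, 3, 4}, {1, 2, 4, 5}, {1, 3, 4, 5}, Ω }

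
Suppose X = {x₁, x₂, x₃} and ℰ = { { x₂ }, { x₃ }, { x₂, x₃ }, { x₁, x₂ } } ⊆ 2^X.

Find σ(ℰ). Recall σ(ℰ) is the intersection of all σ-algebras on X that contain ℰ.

Take S₀ = ℰ ∪ {∅, X} = { {  }, { x₂ }, { x₃ }, { x₁, x₂ }, { x₂, x₃ }, X }.
Pass 1: 2 new —
  { x₁ }  = complement { x₂, x₃ }
  { x₁, x₃ }  = complement { x₂ }
  |family| = 8
Pass 2: no new sets; the family is a σ-algebra.

Therefore σ(ℰ) = { {  }, { x₁ }, { x₂ }, { x₃ }, { x₁, x₂ }, { x₁, x₃ }, { x₂, x₃ }, X } (|σ(ℰ)| = 8).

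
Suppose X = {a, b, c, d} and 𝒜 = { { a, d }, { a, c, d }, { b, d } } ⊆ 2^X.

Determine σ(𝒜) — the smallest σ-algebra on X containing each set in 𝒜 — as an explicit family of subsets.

Start: 𝒜 ∪ {∅, X} = { {  }, { a, d }, { b, d }, { a, c, d }, X }.
Pass 1. New:
  { b }  = complement { a, c, d }
  { a, c }  = complement { b, d }
  { b, c }  = complement { a, d }
  { a, b, d }  = { a, d } ∪ { b, d }
  (now 9)
Pass 2 (3 new):
  { c }  = complement { a, b, d }
  { a, b, c }  = { b } ∪ { a, c }
  { b, c, d }  = { b, c } ∪ { b, d }
  (now 12)
Pass 3. New:
  { a }  = complement { b, c, d }
  { d }  = complement { a, b, c }
  (now 14)
Pass 4 adds 2:
  { a, b }  = { b } ∪ { a }
  { c, d }  = { c } ∪ { d }
  (now 16)
After Pass 5 the family is unchanged; done.

Hence σ(𝒜) has 16 members: { {  }, { a }, { b }, { c }, { d }, { a, b }, { a, c }, { a, d }, { b, c }, { b, d }, { c, d }, { a, b, c }, { a, b, d }, { a, c, d }, { b, c, d }, X }.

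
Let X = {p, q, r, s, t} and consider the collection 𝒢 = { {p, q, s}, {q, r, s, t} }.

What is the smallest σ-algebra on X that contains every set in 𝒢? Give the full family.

|σ(𝒢)| = 8.  σ(𝒢) = { {}, {p}, {q, s}, {r, t}, {p, q, s}, {p, r, t}, {q, r, s, t}, X }

Check:
Take S₀ = 𝒢 ∪ {∅, X} = { {}, {p, q, s}, {q, r, s, t}, X }.
Step 1: 2 new —
  {p}  = ᶜ of {q, r, s, t}
  {r, t}  = ᶜ of {p, q, s}
  |family| = 6
Step 2: 1 new —
  {p, r, t}  = {r, t} ∪ {p}
  |family| = 7
Step 3: 1 new —
  {q, s}  = ᶜ of {p, r, t}
  |family| = 8
Step 4 adds nothing — fixpoint reached.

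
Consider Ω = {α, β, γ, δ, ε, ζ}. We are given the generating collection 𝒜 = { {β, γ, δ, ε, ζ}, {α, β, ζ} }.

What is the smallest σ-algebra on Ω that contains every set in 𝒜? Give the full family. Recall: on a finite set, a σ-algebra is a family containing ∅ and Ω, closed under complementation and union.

Seed the family with 𝒜 together with ∅ and Ω: { {}, {α, β, ζ}, {β, γ, δ, ε, ζ}, Ω }.
Step 1 (2 new):
  {α}  = ᶜ of {β, γ, δ, ε, ζ}
  {γ, δ, ε}  = ᶜ of {α, β, ζ}
  |family| = 6
Step 2 (1 new):
  {α, γ, δ, ε}  = {γ, δ, ε} ∪ {α}
  |family| = 7
Step 3. New:
  {β, ζ}  = ᶜ of {α, γ, δ, ε}
  |family| = 8
Step 4: closed — nothing new.

|σ(𝒜)| = 8.  σ(𝒜) = { {}, {α}, {β, ζ}, {α, β, ζ}, {γ, δ, ε}, {α, γ, δ, ε}, {β, γ, δ, ε, ζ}, Ω }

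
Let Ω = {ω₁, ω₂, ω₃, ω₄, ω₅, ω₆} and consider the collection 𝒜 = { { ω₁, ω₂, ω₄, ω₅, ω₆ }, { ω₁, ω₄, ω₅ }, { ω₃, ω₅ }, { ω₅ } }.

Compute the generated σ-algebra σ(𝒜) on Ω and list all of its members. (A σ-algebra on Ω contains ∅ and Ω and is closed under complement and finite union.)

σ(𝒜) = { {}, { ω₃ }, { ω₅ }, { ω₁, ω₄ }, { ω₂, ω₆ }, { ω₃, ω₅ }, { ω₁, ω₃, ω₄ }, { ω₁, ω₄, ω₅ }, { ω₂, ω₃, ω₆ }, { ω₂, ω₅, ω₆ }, { ω₁, ω₂, ω₄, ω₆ }, { ω₁, ω₃, ω₄, ω₅ }, { ω₂, ω₃, ω₅, ω₆ }, { ω₁, ω₂, ω₃, ω₄, ω₆ }, { ω₁, ω₂, ω₄, ω₅, ω₆ }, Ω }

Working:
Take S₀ = 𝒜 ∪ {∅, Ω} = { {}, { ω₅ }, { ω₃, ω₅ }, { ω₁, ω₄, ω₅ }, { ω₁, ω₂, ω₄, ω₅, ω₆ }, Ω }.
Pass 1 adds 5:
  { ω₃ }  = complement { ω₁, ω₂, ω₄, ω₅, ω₆ }
  { ω₂, ω₃, ω₆ }  = complement { ω₁, ω₄, ω₅ }
  { ω₁, ω₂, ω₄, ω₆ }  = complement { ω₃, ω₅ }
  { ω₁, ω₃, ω₄, ω₅ }  = { ω₁, ω₄, ω₅ } ∪ { ω₃, ω₅ }
  { ω₁, ω₂, ω₃, ω₄, ω₆ }  = complement { ω₅ }
  [11 total]
Pass 2: 2 new —
  { ω₂, ω₆ }  = complement { ω₁, ω₃, ω₄, ω₅ }
  { ω₂, ω₃, ω₅, ω₆ }  = { ω₂, ω₃, ω₆ } ∪ { ω₅ }
  [13 total]
Pass 3: 2 new —
  { ω₁, ω₄ }  = complement { ω₂, ω₃, ω₅, ω₆ }
  { ω₂, ω₅, ω₆ }  = { ω₂, ω₆ } ∪ { ω₅ }
  [15 total]
Pass 4. New:
  { ω₁, ω₃, ω₄ }  = complement { ω₂, ω₅, ω₆ }
  [16 total]
After Pass 5 the family is unchanged; done.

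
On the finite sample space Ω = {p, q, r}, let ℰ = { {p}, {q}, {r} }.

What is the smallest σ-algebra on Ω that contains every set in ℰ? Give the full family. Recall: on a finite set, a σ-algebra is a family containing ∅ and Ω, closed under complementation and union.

|σ(ℰ)| = 8.  σ(ℰ) = { ∅, {p}, {q}, {r}, {p, q}, {p, r}, {q, r}, Ω }

Derivation:
Initial family (5 sets): { ∅, {p}, {q}, {r}, Ω }.
Iteration 1: +3 →
  {p, q}  = ᶜ of {r}
  {p, r}  = ᶜ of {q}
  {q, r}  = ᶜ of {p}
  [8 total]
Iteration 2: already closed under ᶜ and ∪.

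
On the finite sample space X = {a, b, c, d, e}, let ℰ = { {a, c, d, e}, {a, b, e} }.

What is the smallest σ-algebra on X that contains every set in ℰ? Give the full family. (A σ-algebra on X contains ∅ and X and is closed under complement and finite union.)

Begin from { {}, {a, b, e}, {a, c, d, e}, X } (that is, ℰ plus ∅ and X).
Step 1: 2 new —
  {b}  = {a, c, d, e}ᶜ
  {c, d}  = {a, b, e}ᶜ
  [6 total]
Step 2 adds 1:
  {b, c, d}  = {c, d} ∪ {b}
  [7 total]
Step 3: +1 →
  {a, e}  = {b, c, d}ᶜ
  [8 total]
Step 4: closed — nothing new.

σ(ℰ) = { {}, {b}, {a, e}, {c, d}, {a, b, e}, {b, c, d}, {a, c, d, e}, X }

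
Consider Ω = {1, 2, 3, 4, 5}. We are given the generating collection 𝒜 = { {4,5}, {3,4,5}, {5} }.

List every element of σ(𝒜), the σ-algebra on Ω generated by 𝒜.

Start: 𝒜 ∪ {∅, Ω} = { {}, {5}, {4,5}, {3,4,5}, Ω }.
Pass 1: +3 →
  {1,2}  = complement {3,4,5}
  {1,2,3}  = complement {4,5}
  {1,2,3,4}  = complement {5}
  [8 total]
Pass 2: 3 new —
  {1,2,5}  = {1,2} ∪ {5}
  {1,2,3,5}  = {1,2,3} ∪ {5}
  {1,2,4,5}  = {4,5} ∪ {1,2}
  [11 total]
Pass 3 adds 3:
  {3}  = complement {1,2,4,5}
  {4}  = complement {1,2,3,5}
  {3,4}  = complement {1,2,5}
  [14 total]
Pass 4 (2 new):
  {3,5}  = {3} ∪ {5}
  {1,2,4}  = {1,2} ∪ {4}
  [16 total]
Pass 5: stable.

Hence σ(𝒜) has 16 members: { {}, {3}, {4}, {5}, {1,2}, {3,4}, {3,5}, {4,5}, {1,2,3}, {1,2,4}, {1,2,5}, {3,4,5}, {1,2,3,4}, {1,2,3,5}, {1,2,4,5}, Ω }.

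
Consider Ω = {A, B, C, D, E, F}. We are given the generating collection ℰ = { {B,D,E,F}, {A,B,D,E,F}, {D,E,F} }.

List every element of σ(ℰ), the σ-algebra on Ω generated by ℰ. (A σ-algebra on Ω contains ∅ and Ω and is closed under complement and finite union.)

σ(ℰ) (16 sets): { ∅, {A}, {B}, {C}, {A,B}, {A,C}, {B,C}, {A,B,C}, {D,E,F}, {A,D,E,F}, {B,D,E,F}, {C,D,E,F}, {A,B,D,E,F}, {A,C,D,E,F}, {B,C,D,E,F}, Ω }

Trace:
Begin from { ∅, {D,E,F}, {B,D,E,F}, {A,B,D,E,F}, Ω } (that is, ℰ plus ∅ and Ω).
Step 1. New:
  {C}  = complement {A,B,D,E,F}
  {A,C}  = complement {B,D,E,F}
  {A,B,C}  = complement {D,E,F}
  — 8 sets.
Step 2. New:
  {C,D,E,F}  = {C} ∪ {D,E,F}
  {A,C,D,E,F}  = {D,E,F} ∪ {A,C}
  {B,C,D,E,F}  = {C} ∪ {B,D,E,F}
  — 11 sets.
Step 3: +3 →
  {A}  = complement {B,C,D,E,F}
  {B}  = complement {A,C,D,E,F}
  {A,B}  = complement {C,D,E,F}
  — 14 sets.
Step 4. New:
  {B,C}  = {C} ∪ {B}
  {A,D,E,F}  = {D,E,F} ∪ {A}
  — 16 sets.
Step 5: stable.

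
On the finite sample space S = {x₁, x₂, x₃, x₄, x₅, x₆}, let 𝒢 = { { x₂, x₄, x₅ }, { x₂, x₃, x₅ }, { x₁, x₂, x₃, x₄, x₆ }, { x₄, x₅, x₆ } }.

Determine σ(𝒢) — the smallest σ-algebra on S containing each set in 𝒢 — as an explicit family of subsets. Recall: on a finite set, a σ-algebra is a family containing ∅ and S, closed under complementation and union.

σ(𝒢) (64 sets): { {  }, { x₁ }, { x₂ }, { x₃ }, { x₄ }, { x₅ }, { x₆ }, { x₁, x₂ }, { x₁, x₃ }, { x₁, x₄ }, { x₁, x₅ }, { x₁, x₆ }, { x₂, x₃ }, { x₂, x₄ }, { x₂, x₅ }, { x₂, x₆ }, { x₃, x₄ }, { x₃, x₅ }, { x₃, x₆ }, { x₄, x₅ }, { x₄, x₆ }, { x₅, x₆ }, { x₁, x₂, x₃ }, { x₁, x₂, x₄ }, { x₁, x₂, x₅ }, { x₁, x₂, x₆ }, { x₁, x₃, x₄ }, { x₁, x₃, x₅ }, { x₁, x₃, x₆ }, { x₁, x₄, x₅ }, { x₁, x₄, x₆ }, { x₁, x₅, x₆ }, { x₂, x₃, x₄ }, { x₂, x₃, x₅ }, { x₂, x₃, x₆ }, { x₂, x₄, x₅ }, { x₂, x₄, x₆ }, { x₂, x₅, x₆ }, { x₃, x₄, x₅ }, { x₃, x₄, x₆ }, { x₃, x₅, x₆ }, { x₄, x₅, x₆ }, { x₁, x₂, x₃, x₄ }, { x₁, x₂, x₃, x₅ }, { x₁, x₂, x₃, x₆ }, { x₁, x₂, x₄, x₅ }, { x₁, x₂, x₄, x₆ }, { x₁, x₂, x₅, x₆ }, { x₁, x₃, x₄, x₅ }, { x₁, x₃, x₄, x₆ }, { x₁, x₃, x₅, x₆ }, { x₁, x₄, x₅, x₆ }, { x₂, x₃, x₄, x₅ }, { x₂, x₃, x₄, x₆ }, { x₂, x₃, x₅, x₆ }, { x₂, x₄, x₅, x₆ }, { x₃, x₄, x₅, x₆ }, { x₁, x₂, x₃, x₄, x₅ }, { x₁, x₂, x₃, x₄, x₆ }, { x₁, x₂, x₃, x₅, x₆ }, { x₁, x₂, x₄, x₅, x₆ }, { x₁, x₃, x₄, x₅, x₆ }, { x₂, x₃, x₄, x₅, x₆ }, S }

Trace:
Start: 𝒢 ∪ {∅, S} = { {  }, { x₂, x₃, x₅ }, { x₂, x₄, x₅ }, { x₄, x₅, x₆ }, { x₁, x₂, x₃, x₄, x₆ }, S }.
Round 1: 7 new —
  { x₅ }  = complement { x₁, x₂, x₃, x₄, x₆ }
  { x₁, x₂, x₃ }  = complement { x₄, x₅, x₆ }
  { x₁, x₃, x₆ }  = complement { x₂, x₄, x₅ }
  { x₁, x₄, x₆ }  = complement { x₂, x₃, x₅ }
  { x₂, x₃, x₄, x₅ }  = { x₂, x₃, x₅ } ∪ { x₂, x₄, x₅ }
  { x₂, x₄, x₅, x₆ }  = { x₄, x₅, x₆ } ∪ { x₂, x₄, x₅ }
  { x₂, x₃, x₄, x₅, x₆ }  = { x₂, x₃, x₅ } ∪ { x₄, x₅, x₆ }
  [13 total]
Round 2 adds 12:
  { x₁ }  = complement { x₂, x₃, x₄, x₅, x₆ }
  { x₁, x₃ }  = complement { x₂, x₄, x₅, x₆ }
  { x₁, x₆ }  = complement { x₂, x₃, x₄, x₅ }
  { x₁, x₂, x₃, x₅ }  = { x₁, x₂, x₃ } ∪ { x₅ }
  { x₁, x₂, x₃, x₆ }  = { x₁, x₂, x₃ } ∪ { x₁, x₃, x₆ }
  { x₁, x₃, x₄, x₆ }  = { x₁, x₃, x₆ } ∪ { x₁, x₄, x₆ }
  { x₁, x₃, x₅, x₆ }  = { x₁, x₃, x₆ } ∪ { x₅ }
  { x₁, x₄, x₅, x₆ }  = { x₁, x₄, x₆ } ∪ { x₅ }
  { x₁, x₂, x₃, x₄, x₅ }  = { x₁, x₂, x₃ } ∪ { x₂, x₃, x₄, x₅ }
  { x₁, x₂, x₃, x₅, x₆ }  = { x₁, x₃, x₆ } ∪ { x₂, x₃, x₅ }
  { x₁, x₂, x₄, x₅, x₆ }  = { x₁, x₄, x₆ } ∪ { x₂, x₄, x₅, x₆ }
  { x₁, x₃, x₄, x₅, x₆ }  = { x₁, x₃, x₆ } ∪ { x₄, x₅, x₆ }
  [25 total]
Round 3: +13 →
  { x₂ }  = complement { x₁, x₃, x₄, x₅, x₆ }
  { x₃ }  = complement { x₁, x₂, x₄, x₅, x₆ }
  { x₄ }  = complement { x₁, x₂, x₃, x₅, x₆ }
  { x₆ }  = complement { x₁, x₂, x₃, x₄, x₅ }
  { x₁, x₅ }  = { x₅ } ∪ { x₁ }
  { x₂, x₃ }  = complement { x₁, x₄, x₅, x₆ }
  { x₂, x₄ }  = complement { x₁, x₃, x₅, x₆ }
  { x₂, x₅ }  = complement { x₁, x₃, x₄, x₆ }
  { x₄, x₅ }  = complement { x₁, x₂, x₃, x₆ }
  { x₄, x₆ }  = complement { x₁, x₂, x₃, x₅ }
  { x₁, x₃, x₅ }  = { x₁, x₃ } ∪ { x₅ }
  { x₁, x₅, x₆ }  = { x₁, x₆ } ∪ { x₅ }
  { x₁, x₂, x₄, x₅ }  = { x₂, x₄, x₅ } ∪ { x₁ }
  [38 total]
Round 4: 25 new —
  { x₁, x₂ }  = { x₂ } ∪ { x₁ }
  { x₁, x₄ }  = { x₄ } ∪ { x₁ }
  { x₂, x₆ }  = { x₂ } ∪ { x₆ }
  { x₃, x₄ }  = { x₃ } ∪ { x₄ }
  { x₃, x₅ }  = { x₃ } ∪ { x₅ }
  { x₃, x₆ }  = complement { x₁, x₂, x₄, x₅ }
  { x₅, x₆ }  = { x₆ } ∪ { x₅ }
  { x₁, x₂, x₄ }  = { x₁ } ∪ { x₂, x₄ }
  { x₁, x₂, x₅ }  = { x₂ } ∪ { x₁, x₅ }
  { x₁, x₂, x₆ }  = { x₁, x₆ } ∪ { x₂ }
  { x₁, x₃, x₄ }  = { x₁, x₃ } ∪ { x₄ }
  { x₁, x₄, x₅ }  = { x₄, x₅ } ∪ { x₁ }
  { x₂, x₃, x₄ }  = complement { x₁, x₅, x₆ }
  { x₂, x₃, x₆ }  = { x₂, x₃ } ∪ { x₆ }
  { x₂, x₄, x₆ }  = complement { x₁, x₃, x₅ }
  { x₂, x₅, x₆ }  = { x₂, x₅ } ∪ { x₆ }
  { x₃, x₄, x₅ }  = { x₄, x₅ } ∪ { x₃ }
  { x₃, x₄, x₆ }  = { x₃ } ∪ { x₄, x₆ }
  { x₁, x₂, x₃, x₄ }  = { x₁, x₃ } ∪ { x₂, x₄ }
  { x₁, x₂, x₄, x₆ }  = { x₁, x₆ } ∪ { x₂, x₄ }
  { x₁, x₂, x₅, x₆ }  = { x₁, x₆ } ∪ { x₂, x₅ }
  { x₁, x₃, x₄, x₅ }  = { x₁, x₃, x₅ } ∪ { x₄, x₅ }
  { x₂, x₃, x₄, x₆ }  = complement { x₁, x₅ }
  { x₂, x₃, x₅, x₆ }  = { x₆ } ∪ { x₂, x₃, x₅ }
  { x₃, x₄, x₅, x₆ }  = { x₄, x₅, x₆ } ∪ { x₃ }
  [63 total]
Round 5 (1 new):
  { x₃, x₅, x₆ }  = complement { x₁, x₂, x₄ }
  [64 total]
Round 6: no new sets; the family is a σ-algebra.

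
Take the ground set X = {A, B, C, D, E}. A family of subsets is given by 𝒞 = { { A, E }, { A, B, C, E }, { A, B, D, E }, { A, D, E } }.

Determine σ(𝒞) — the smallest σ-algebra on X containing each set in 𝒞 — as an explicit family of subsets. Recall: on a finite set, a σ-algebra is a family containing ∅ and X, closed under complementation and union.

Start: 𝒞 ∪ {∅, X} = { {}, { A, E }, { A, D, E }, { A, B, C, E }, { A, B, D, E }, X }.
Round 1. New:
  { C }  = X∖{ A, B, D, E }
  { D }  = X∖{ A, B, C, E }
  { B, C }  = X∖{ A, D, E }
  { B, C, D }  = X∖{ A, E }
  — 10 sets.
Round 2. New:
  { C, D }  = { C } ∪ { D }
  { A, C, E }  = { C } ∪ { A, E }
  { A, C, D, E }  = { A, D, E } ∪ { C }
  — 13 sets.
Round 3: +3 →
  { B }  = X∖{ A, C, D, E }
  { B, D }  = X∖{ A, C, E }
  { A, B, E }  = X∖{ C, D }
  — 16 sets.
Round 4: no new sets; the family is a σ-algebra.

Therefore σ(𝒞) = { {}, { B }, { C }, { D }, { A, E }, { B, C }, { B, D }, { C, D }, { A, B, E }, { A, C, E }, { A, D, E }, { B, C, D }, { A, B, C, E }, { A, B, D, E }, { A, C, D, E }, X } (|σ(𝒞)| = 16).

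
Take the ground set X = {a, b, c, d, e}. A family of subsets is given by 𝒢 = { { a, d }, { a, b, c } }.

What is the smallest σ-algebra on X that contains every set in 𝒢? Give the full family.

Take S₀ = 𝒢 ∪ {∅, X} = { {}, { a, d }, { a, b, c }, X }.
Iteration 1: 3 new —
  { d, e }  = X∖{ a, b, c }
  { b, c, e }  = X∖{ a, d }
  { a, b, c, d }  = { a, b, c } ∪ { a, d }
Iteration 2: 4 new —
  { e }  = X∖{ a, b, c, d }
  { a, d, e }  = { d, e } ∪ { a, d }
  { a, b, c, e }  = { b, c, e } ∪ { a, b, c }
  { b, c, d, e }  = { d, e } ∪ { b, c, e }
Iteration 3 adds 3:
  { a }  = X∖{ b, c, d, e }
  { d }  = X∖{ a, b, c, e }
  { b, c }  = X∖{ a, d, e }
Iteration 4: 2 new —
  { a, e }  = { e } ∪ { a }
  { b, c, d }  = { b, c } ∪ { d }
After Iteration 5 the family is unchanged; done.

Hence σ(𝒢) has 16 members: { {}, { a }, { d }, { e }, { a, d }, { a, e }, { b, c }, { d, e }, { a, b, c }, { a, d, e }, { b, c, d }, { b, c, e }, { a, b, c, d }, { a, b, c, e }, { b, c, d, e }, X }.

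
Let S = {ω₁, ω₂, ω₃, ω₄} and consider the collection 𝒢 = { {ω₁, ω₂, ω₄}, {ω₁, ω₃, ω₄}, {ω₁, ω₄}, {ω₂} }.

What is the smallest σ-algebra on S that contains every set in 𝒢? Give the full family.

σ(𝒢) = { {}, {ω₂}, {ω₃}, {ω₁, ω₄}, {ω₂, ω₃}, {ω₁, ω₂, ω₄}, {ω₁, ω₃, ω₄}, S }

Check:
Take S₀ = 𝒢 ∪ {∅, S} = { {}, {ω₂}, {ω₁, ω₄}, {ω₁, ω₂, ω₄}, {ω₁, ω₃, ω₄}, S }.
Pass 1: 2 new —
  {ω₃}  = S∖{ω₁, ω₂, ω₄}
  {ω₂, ω₃}  = S∖{ω₁, ω₄}
  [8 total]
Pass 2 adds nothing — fixpoint reached.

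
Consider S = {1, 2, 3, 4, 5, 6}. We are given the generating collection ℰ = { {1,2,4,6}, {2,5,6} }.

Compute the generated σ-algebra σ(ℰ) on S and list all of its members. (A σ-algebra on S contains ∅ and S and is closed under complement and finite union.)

|σ(ℰ)| = 16.  σ(ℰ) = { {}, {3}, {5}, {1,4}, {2,6}, {3,5}, {1,3,4}, {1,4,5}, {2,3,6}, {2,5,6}, {1,2,4,6}, {1,3,4,5}, {2,3,5,6}, {1,2,3,4,6}, {1,2,4,5,6}, S }

Trace:
Seed the family with ℰ together with ∅ and S: { {}, {2,5,6}, {1,2,4,6}, S }.
Pass 1: +3 →
  {3,5}  = complement {1,2,4,6}
  {1,3,4}  = complement {2,5,6}
  {1,2,4,5,6}  = {2,5,6} ∪ {1,2,4,6}
  — 7 sets.
Pass 2: +4 →
  {3}  = complement {1,2,4,5,6}
  {1,3,4,5}  = {1,3,4} ∪ {3,5}
  {2,3,5,6}  = {3,5} ∪ {2,5,6}
  {1,2,3,4,6}  = {1,3,4} ∪ {1,2,4,6}
  — 11 sets.
Pass 3. New:
  {5}  = complement {1,2,3,4,6}
  {1,4}  = complement {2,3,5,6}
  {2,6}  = complement {1,3,4,5}
  — 14 sets.
Pass 4. New:
  {1,4,5}  = {1,4} ∪ {5}
  {2,3,6}  = {3} ∪ {2,6}
  — 16 sets.
After Pass 5 the family is unchanged; done.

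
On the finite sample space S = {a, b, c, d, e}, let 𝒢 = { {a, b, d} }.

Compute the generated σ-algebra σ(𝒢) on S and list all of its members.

Seed the family with 𝒢 together with ∅ and S: { {}, {a, b, d}, S }.
Round 1 adds 1:
  {c, e}  = complement {a, b, d}
  |family| = 4
Round 2: already closed under ᶜ and ∪.

Therefore σ(𝒢) = { {}, {c, e}, {a, b, d}, S } (|σ(𝒢)| = 4).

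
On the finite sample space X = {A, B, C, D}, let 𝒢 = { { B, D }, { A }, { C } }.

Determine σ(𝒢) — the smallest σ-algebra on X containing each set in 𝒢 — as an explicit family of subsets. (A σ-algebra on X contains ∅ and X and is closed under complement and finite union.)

Start: 𝒢 ∪ {∅, X} = { {  }, { A }, { C }, { B, D }, X }.
Iteration 1: 3 new —
  { A, C }  = { B, D }ᶜ
  { A, B, D }  = { C }ᶜ
  { B, C, D }  = { A }ᶜ
  |family| = 8
Iteration 2: closed — nothing new.

|σ(𝒢)| = 8.  σ(𝒢) = { {  }, { A }, { C }, { A, C }, { B, D }, { A, B, D }, { B, C, D }, X }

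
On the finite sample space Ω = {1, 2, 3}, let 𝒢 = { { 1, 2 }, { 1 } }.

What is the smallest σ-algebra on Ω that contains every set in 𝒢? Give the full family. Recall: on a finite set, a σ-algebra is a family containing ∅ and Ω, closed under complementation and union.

σ(𝒢) = { {  }, { 1 }, { 2 }, { 3 }, { 1, 2 }, { 1, 3 }, { 2, 3 }, Ω }

Derivation:
Initial family (4 sets): { {  }, { 1 }, { 1, 2 }, Ω }.
Step 1 adds 2:
  { 3 }  = ᶜ of { 1, 2 }
  { 2, 3 }  = ᶜ of { 1 }
  (now 6)
Step 2: 1 new —
  { 1, 3 }  = { 3 } ∪ { 1 }
  (now 7)
Step 3 adds 1:
  { 2 }  = ᶜ of { 1, 3 }
  (now 8)
Step 4: already closed under ᶜ and ∪.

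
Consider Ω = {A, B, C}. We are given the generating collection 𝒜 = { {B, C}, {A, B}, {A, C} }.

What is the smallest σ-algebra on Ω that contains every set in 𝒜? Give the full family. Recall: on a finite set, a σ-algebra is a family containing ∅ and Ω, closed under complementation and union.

|σ(𝒜)| = 8.  σ(𝒜) = { {}, {A}, {B}, {C}, {A, B}, {A, C}, {B, C}, Ω }

Trace:
Start: 𝒜 ∪ {∅, Ω} = { {}, {A, B}, {A, C}, {B, C}, Ω }.
Round 1 (3 new):
  {A}  = {B, C}ᶜ
  {B}  = {A, C}ᶜ
  {C}  = {A, B}ᶜ
  |family| = 8
Round 2: closed — nothing new.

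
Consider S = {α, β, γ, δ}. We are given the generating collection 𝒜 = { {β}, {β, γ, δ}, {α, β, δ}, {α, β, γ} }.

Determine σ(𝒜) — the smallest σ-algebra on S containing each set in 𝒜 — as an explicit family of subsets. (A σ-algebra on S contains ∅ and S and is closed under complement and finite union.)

Take S₀ = 𝒜 ∪ {∅, S} = { {}, {β}, {α, β, γ}, {α, β, δ}, {β, γ, δ}, S }.
Step 1: +4 →
  {α}  = S∖{β, γ, δ}
  {γ}  = S∖{α, β, δ}
  {δ}  = S∖{α, β, γ}
  {α, γ, δ}  = S∖{β}
  — 10 sets.
Step 2 (6 new):
  {α, β}  = {β} ∪ {α}
  {α, γ}  = {γ} ∪ {α}
  {α, δ}  = {δ} ∪ {α}
  {β, γ}  = {β} ∪ {γ}
  {β, δ}  = {β} ∪ {δ}
  {γ, δ}  = {γ} ∪ {δ}
  — 16 sets.
Step 3 adds nothing — fixpoint reached.

|σ(𝒜)| = 16.  σ(𝒜) = { {}, {α}, {β}, {γ}, {δ}, {α, β}, {α, γ}, {α, δ}, {β, γ}, {β, δ}, {γ, δ}, {α, β, γ}, {α, β, δ}, {α, γ, δ}, {β, γ, δ}, S }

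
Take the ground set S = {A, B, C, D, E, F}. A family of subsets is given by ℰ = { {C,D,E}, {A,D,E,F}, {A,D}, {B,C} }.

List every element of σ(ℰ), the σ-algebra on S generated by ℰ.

σ(ℰ) = { {}, {A}, {B}, {C}, {D}, {E}, {F}, {A,B}, {A,C}, {A,D}, {A,E}, {A,F}, {B,C}, {B,D}, {B,E}, {B,F}, {C,D}, {C,E}, {C,F}, {D,E}, {D,F}, {E,F}, {A,B,C}, {A,B,D}, {A,B,E}, {A,B,F}, {A,C,D}, {A,C,E}, {A,C,F}, {A,D,E}, {A,D,F}, {A,E,F}, {B,C,D}, {B,C,E}, {B,C,F}, {B,D,E}, {B,D,F}, {B,E,F}, {C,D,E}, {C,D,F}, {C,E,F}, {D,E,F}, {A,B,C,D}, {A,B,C,E}, {A,B,C,F}, {A,B,D,E}, {A,B,D,F}, {A,B,E,F}, {A,C,D,E}, {A,C,D,F}, {A,C,E,F}, {A,D,E,F}, {B,C,D,E}, {B,C,D,F}, {B,C,E,F}, {B,D,E,F}, {C,D,E,F}, {A,B,C,D,E}, {A,B,C,D,F}, {A,B,C,E,F}, {A,B,D,E,F}, {A,C,D,E,F}, {B,C,D,E,F}, S }

Working:
Start: ℰ ∪ {∅, S} = { {}, {A,D}, {B,C}, {C,D,E}, {A,D,E,F}, S }.
Round 1: 6 new —
  {A,B,F}  = S∖{C,D,E}
  {A,B,C,D}  = {B,C} ∪ {A,D}
  {A,C,D,E}  = {C,D,E} ∪ {A,D}
  {B,C,D,E}  = {C,D,E} ∪ {B,C}
  {B,C,E,F}  = S∖{A,D}
  {A,C,D,E,F}  = {C,D,E} ∪ {A,D,E,F}
Round 2 adds 11:
  {B}  = S∖{A,C,D,E,F}
  {A,F}  = S∖{B,C,D,E}
  {B,F}  = S∖{A,C,D,E}
  {E,F}  = S∖{A,B,C,D}
  {A,B,C,F}  = {B,C} ∪ {A,B,F}
  {A,B,D,F}  = {A,D} ∪ {A,B,F}
  {A,B,C,D,E}  = {C,D,E} ∪ {A,B,C,D}
  {A,B,C,D,F}  = {A,B,F} ∪ {A,B,C,D}
  {A,B,C,E,F}  = {A,B,F} ∪ {B,C,E,F}
  {A,B,D,E,F}  = {A,D,E,F} ∪ {A,B,F}
  {B,C,D,E,F}  = {C,D,E} ∪ {B,C,E,F}
Round 3: +14 →
  {A}  = S∖{B,C,D,E,F}
  {C}  = S∖{A,B,D,E,F}
  {D}  = S∖{A,B,C,E,F}
  {E}  = S∖{A,B,C,D,F}
  {F}  = S∖{A,B,C,D,E}
  {C,E}  = S∖{A,B,D,F}
  {D,E}  = S∖{A,B,C,F}
  {A,B,D}  = {B} ∪ {A,D}
  {A,D,F}  = {A,F} ∪ {A,D}
  {A,E,F}  = {E,F} ∪ {A,F}
  {B,C,F}  = {B,F} ∪ {B,C}
  {B,E,F}  = {E,F} ∪ {B}
  {A,B,E,F}  = {E,F} ∪ {A,B,F}
  {C,D,E,F}  = {C,D,E} ∪ {E,F}
Round 4. New:
  {A,B}  = S∖{C,D,E,F}
  {A,C}  = {A} ∪ {C}
  {A,E}  = {A} ∪ {E}
  {B,D}  = {B} ∪ {D}
  {B,E}  = {B} ∪ {E}
  {C,D}  = S∖{A,B,E,F}
  {C,F}  = {F} ∪ {C}
  {D,F}  = {F} ∪ {D}
  {A,B,C}  = {A} ∪ {B,C}
  {A,C,D}  = S∖{B,E,F}
  {A,C,E}  = {A} ∪ {C,E}
  {A,C,F}  = {A,F} ∪ {C}
  {A,D,E}  = S∖{B,C,F}
  {B,C,D}  = S∖{A,E,F}
  {B,C,E}  = S∖{A,D,F}
  {B,D,E}  = {B} ∪ {D,E}
  {B,D,F}  = {B,F} ∪ {D}
  {C,E,F}  = S∖{A,B,D}
  {D,E,F}  = {E,F} ∪ {D,E}
  {A,B,D,E}  = {A,B,D} ∪ {E}
  {A,C,D,F}  = {A,D,F} ∪ {C}
  {A,C,E,F}  = {A,F} ∪ {C,E}
  {B,C,D,F}  = {B,C,F} ∪ {D}
  {B,D,E,F}  = {B,F} ∪ {D,E}
Round 5 adds 3:
  {A,B,E}  = {B,E} ∪ {A,E}
  {C,D,F}  = {C,D} ∪ {D,F}
  {A,B,C,E}  = S∖{D,F}
Round 6 adds nothing — fixpoint reached.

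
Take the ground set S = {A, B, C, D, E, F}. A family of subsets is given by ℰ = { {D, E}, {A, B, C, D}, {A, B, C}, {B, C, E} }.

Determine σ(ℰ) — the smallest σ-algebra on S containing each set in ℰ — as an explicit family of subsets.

Start: ℰ ∪ {∅, S} = { {}, {D, E}, {A, B, C}, {B, C, E}, {A, B, C, D}, S }.
Round 1 (7 new):
  {E, F}  = complement {A, B, C, D}
  {A, D, F}  = complement {B, C, E}
  {D, E, F}  = complement {A, B, C}
  {A, B, C, E}  = {B, C, E} ∪ {A, B, C}
  {A, B, C, F}  = complement {D, E}
  {B, C, D, E}  = {D, E} ∪ {B, C, E}
  {A, B, C, D, E}  = {D, E} ∪ {A, B, C}
  — 13 sets.
Round 2 adds 8:
  {F}  = complement {A, B, C, D, E}
  {A, F}  = complement {B, C, D, E}
  {D, F}  = complement {A, B, C, E}
  {A, D, E, F}  = {E, F} ∪ {A, D, F}
  {B, C, E, F}  = {E, F} ∪ {B, C, E}
  {A, B, C, D, F}  = {A, B, C} ∪ {A, D, F}
  {A, B, C, E, F}  = {A, B, C} ∪ {E, F}
  {B, C, D, E, F}  = {E, F} ∪ {B, C, D, E}
  — 21 sets.
Round 3: 6 new —
  {A}  = complement {B, C, D, E, F}
  {D}  = complement {A, B, C, E, F}
  {E}  = complement {A, B, C, D, F}
  {A, D}  = complement {B, C, E, F}
  {B, C}  = complement {A, D, E, F}
  {A, E, F}  = {E, F} ∪ {A, F}
  — 27 sets.
Round 4 adds 5:
  {A, E}  = {A} ∪ {E}
  {A, D, E}  = {A} ∪ {D, E}
  {B, C, D}  = complement {A, E, F}
  {B, C, F}  = {F} ∪ {B, C}
  {B, C, D, F}  = {B, C} ∪ {D, F}
  — 32 sets.
Round 5: already closed under ᶜ and ∪.

|σ(ℰ)| = 32.  σ(ℰ) = { {}, {A}, {D}, {E}, {F}, {A, D}, {A, E}, {A, F}, {B, C}, {D, E}, {D, F}, {E, F}, {A, B, C}, {A, D, E}, {A, D, F}, {A, E, F}, {B, C, D}, {B, C, E}, {B, C, F}, {D, E, F}, {A, B, C, D}, {A, B, C, E}, {A, B, C, F}, {A, D, E, F}, {B, C, D, E}, {B, C, D, F}, {B, C, E, F}, {A, B, C, D, E}, {A, B, C, D, F}, {A, B, C, E, F}, {B, C, D, E, F}, S }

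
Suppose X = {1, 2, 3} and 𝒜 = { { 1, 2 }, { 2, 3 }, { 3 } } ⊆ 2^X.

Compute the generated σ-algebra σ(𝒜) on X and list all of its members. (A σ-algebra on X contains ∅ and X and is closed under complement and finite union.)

Begin from { {  }, { 3 }, { 1, 2 }, { 2, 3 }, X } (that is, 𝒜 plus ∅ and X).
Iteration 1. New:
  { 1 }  = { 2, 3 }ᶜ
  — 6 sets.
Iteration 2. New:
  { 1, 3 }  = { 3 } ∪ { 1 }
  — 7 sets.
Iteration 3 adds 1:
  { 2 }  = { 1, 3 }ᶜ
  — 8 sets.
Iteration 4: already closed under ᶜ and ∪.

Therefore σ(𝒜) = { {  }, { 1 }, { 2 }, { 3 }, { 1, 2 }, { 1, 3 }, { 2, 3 }, X } (|σ(𝒜)| = 8).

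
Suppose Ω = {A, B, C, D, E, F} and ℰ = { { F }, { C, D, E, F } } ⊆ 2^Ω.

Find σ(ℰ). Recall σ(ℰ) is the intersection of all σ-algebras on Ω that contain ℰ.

Initial family (4 sets): { ∅, { F }, { C, D, E, F }, Ω }.
Round 1 (2 new):
  { A, B }  = { C, D, E, F }ᶜ
  { A, B, C, D, E }  = { F }ᶜ
  (now 6)
Round 2: +1 →
  { A, B, F }  = { A, B } ∪ { F }
  (now 7)
Round 3. New:
  { C, D, E }  = { A, B, F }ᶜ
  (now 8)
Round 4: closed — nothing new.

Therefore σ(ℰ) = { ∅, { F }, { A, B }, { A, B, F }, { C, D, E }, { C, D, E, F }, { A, B, C, D, E }, Ω } (|σ(ℰ)| = 8).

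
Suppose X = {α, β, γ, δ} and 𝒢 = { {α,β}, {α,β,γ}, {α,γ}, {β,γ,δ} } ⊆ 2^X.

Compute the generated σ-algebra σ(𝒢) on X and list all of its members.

Take S₀ = 𝒢 ∪ {∅, X} = { ∅, {α,β}, {α,γ}, {α,β,γ}, {β,γ,δ}, X }.
Step 1 (4 new):
  {α}  = X∖{β,γ,δ}
  {δ}  = X∖{α,β,γ}
  {β,δ}  = X∖{α,γ}
  {γ,δ}  = X∖{α,β}
  |family| = 10
Step 2: +3 →
  {α,δ}  = {δ} ∪ {α}
  {α,β,δ}  = {α,β} ∪ {δ}
  {α,γ,δ}  = {γ,δ} ∪ {α,γ}
  |family| = 13
Step 3. New:
  {β}  = X∖{α,γ,δ}
  {γ}  = X∖{α,β,δ}
  {β,γ}  = X∖{α,δ}
  |family| = 16
Step 4: no new sets; the family is a σ-algebra.

Hence σ(𝒢) has 16 members: { ∅, {α}, {β}, {γ}, {δ}, {α,β}, {α,γ}, {α,δ}, {β,γ}, {β,δ}, {γ,δ}, {α,β,γ}, {α,β,δ}, {α,γ,δ}, {β,γ,δ}, X }.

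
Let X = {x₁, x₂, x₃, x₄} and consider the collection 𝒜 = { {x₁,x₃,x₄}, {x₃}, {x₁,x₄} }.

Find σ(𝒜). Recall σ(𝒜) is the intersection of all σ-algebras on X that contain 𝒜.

|σ(𝒜)| = 8.  σ(𝒜) = { ∅, {x₂}, {x₃}, {x₁,x₄}, {x₂,x₃}, {x₁,x₂,x₄}, {x₁,x₃,x₄}, X }

Derivation:
Start: 𝒜 ∪ {∅, X} = { ∅, {x₃}, {x₁,x₄}, {x₁,x₃,x₄}, X }.
Pass 1 adds 3:
  {x₂}  = X∖{x₁,x₃,x₄}
  {x₂,x₃}  = X∖{x₁,x₄}
  {x₁,x₂,x₄}  = X∖{x₃}
Pass 2 adds nothing — fixpoint reached.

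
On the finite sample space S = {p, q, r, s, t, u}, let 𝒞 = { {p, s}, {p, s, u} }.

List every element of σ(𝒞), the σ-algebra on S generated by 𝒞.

Seed the family with 𝒞 together with ∅ and S: { ∅, {p, s}, {p, s, u}, S }.
Step 1: 2 new —
  {q, r, t}  = {p, s, u}ᶜ
  {q, r, t, u}  = {p, s}ᶜ
Step 2: 1 new —
  {p, q, r, s, t}  = {q, r, t} ∪ {p, s}
Step 3 adds 1:
  {u}  = {p, q, r, s, t}ᶜ
Step 4 adds nothing — fixpoint reached.

σ(𝒞) = { ∅, {u}, {p, s}, {p, s, u}, {q, r, t}, {q, r, t, u}, {p, q, r, s, t}, S }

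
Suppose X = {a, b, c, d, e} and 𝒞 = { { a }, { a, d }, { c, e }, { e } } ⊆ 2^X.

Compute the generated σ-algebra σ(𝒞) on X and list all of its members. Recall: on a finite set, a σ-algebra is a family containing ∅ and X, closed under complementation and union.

Start: 𝒞 ∪ {∅, X} = { ∅, { a }, { e }, { a, d }, { c, e }, X }.
Iteration 1 adds 8:
  { a, e }  = { e } ∪ { a }
  { a, b, d }  = { c, e }ᶜ
  { a, c, e }  = { c, e } ∪ { a }
  { a, d, e }  = { a, d } ∪ { e }
  { b, c, e }  = { a, d }ᶜ
  { a, b, c, d }  = { e }ᶜ
  { a, c, d, e }  = { a, d } ∪ { c, e }
  { b, c, d, e }  = { a }ᶜ
  — 14 sets.
Iteration 2. New:
  { b }  = { a, c, d, e }ᶜ
  { b, c }  = { a, d, e }ᶜ
  { b, d }  = { a, c, e }ᶜ
  { b, c, d }  = { a, e }ᶜ
  { a, b, c, e }  = { a, c, e } ∪ { b, c, e }
  { a, b, d, e }  = { a, d, e } ∪ { a, b, d }
  — 20 sets.
Iteration 3 (7 new):
  { c }  = { a, b, d, e }ᶜ
  { d }  = { a, b, c, e }ᶜ
  { a, b }  = { b } ∪ { a }
  { b, e }  = { b } ∪ { e }
  { a, b, c }  = { b, c } ∪ { a }
  { a, b, e }  = { b } ∪ { a, e }
  { b, d, e }  = { b, d } ∪ { e }
  — 27 sets.
Iteration 4: 5 new —
  { a, c }  = { b, d, e }ᶜ
  { c, d }  = { a, b, e }ᶜ
  { d, e }  = { a, b, c }ᶜ
  { a, c, d }  = { b, e }ᶜ
  { c, d, e }  = { a, b }ᶜ
  — 32 sets.
Iteration 5: stable.

σ(𝒞) = { ∅, { a }, { b }, { c }, { d }, { e }, { a, b }, { a, c }, { a, d }, { a, e }, { b, c }, { b, d }, { b, e }, { c, d }, { c, e }, { d, e }, { a, b, c }, { a, b, d }, { a, b, e }, { a, c, d }, { a, c, e }, { a, d, e }, { b, c, d }, { b, c, e }, { b, d, e }, { c, d, e }, { a, b, c, d }, { a, b, c, e }, { a, b, d, e }, { a, c, d, e }, { b, c, d, e }, X }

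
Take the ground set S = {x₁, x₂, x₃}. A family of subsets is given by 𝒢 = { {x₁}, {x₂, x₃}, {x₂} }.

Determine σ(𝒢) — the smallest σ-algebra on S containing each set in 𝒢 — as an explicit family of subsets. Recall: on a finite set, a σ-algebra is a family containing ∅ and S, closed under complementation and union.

Initial family (5 sets): { ∅, {x₁}, {x₂}, {x₂, x₃}, S }.
Iteration 1: +2 →
  {x₁, x₂}  = {x₂} ∪ {x₁}
  {x₁, x₃}  = ᶜ of {x₂}
  [7 total]
Iteration 2: 1 new —
  {x₃}  = ᶜ of {x₁, x₂}
  [8 total]
Iteration 3: stable.

σ(𝒢) = { ∅, {x₁}, {x₂}, {x₃}, {x₁, x₂}, {x₁, x₃}, {x₂, x₃}, S }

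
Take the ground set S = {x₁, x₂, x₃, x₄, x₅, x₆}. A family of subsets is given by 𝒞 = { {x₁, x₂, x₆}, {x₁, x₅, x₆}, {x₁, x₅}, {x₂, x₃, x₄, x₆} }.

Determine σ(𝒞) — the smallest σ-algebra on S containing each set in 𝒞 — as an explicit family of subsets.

Answer: σ(𝒞) = { ∅, {x₁}, {x₂}, {x₅}, {x₆}, {x₁, x₂}, {x₁, x₅}, {x₁, x₆}, {x₂, x₅}, {x₂, x₆}, {x₃, x₄}, {x₅, x₆}, {x₁, x₂, x₅}, {x₁, x₂, x₆}, {x₁, x₃, x₄}, {x₁, x₅, x₆}, {x₂, x₃, x₄}, {x₂, x₅, x₆}, {x₃, x₄, x₅}, {x₃, x₄, x₆}, {x₁, x₂, x₃, x₄}, {x₁, x₂, x₅, x₆}, {x₁, x₃, x₄, x₅}, {x₁, x₃, x₄, x₆}, {x₂, x₃, x₄, x₅}, {x₂, x₃, x₄, x₆}, {x₃, x₄, x₅, x₆}, {x₁, x₂, x₃, x₄, x₅}, {x₁, x₂, x₃, x₄, x₆}, {x₁, x₃, x₄, x₅, x₆}, {x₂, x₃, x₄, x₅, x₆}, S }

Check:
Start: 𝒞 ∪ {∅, S} = { ∅, {x₁, x₅}, {x₁, x₂, x₆}, {x₁, x₅, x₆}, {x₂, x₃, x₄, x₆}, S }.
Round 1 (4 new):
  {x₂, x₃, x₄}  = S∖{x₁, x₅, x₆}
  {x₃, x₄, x₅}  = S∖{x₁, x₂, x₆}
  {x₁, x₂, x₅, x₆}  = {x₁, x₅, x₆} ∪ {x₁, x₂, x₆}
  {x₁, x₂, x₃, x₄, x₆}  = {x₂, x₃, x₄, x₆} ∪ {x₁, x₂, x₆}
  |family| = 10
Round 2: +7 →
  {x₅}  = S∖{x₁, x₂, x₃, x₄, x₆}
  {x₃, x₄}  = S∖{x₁, x₂, x₅, x₆}
  {x₁, x₃, x₄, x₅}  = {x₃, x₄, x₅} ∪ {x₁, x₅}
  {x₂, x₃, x₄, x₅}  = {x₃, x₄, x₅} ∪ {x₂, x₃, x₄}
  {x₁, x₂, x₃, x₄, x₅}  = {x₂, x₃, x₄} ∪ {x₁, x₅}
  {x₁, x₃, x₄, x₅, x₆}  = {x₃, x₄, x₅} ∪ {x₁, x₅, x₆}
  {x₂, x₃, x₄, x₅, x₆}  = {x₃, x₄, x₅} ∪ {x₂, x₃, x₄, x₆}
  |family| = 17
Round 3. New:
  {x₁}  = S∖{x₂, x₃, x₄, x₅, x₆}
  {x₂}  = S∖{x₁, x₃, x₄, x₅, x₆}
  {x₆}  = S∖{x₁, x₂, x₃, x₄, x₅}
  {x₁, x₆}  = S∖{x₂, x₃, x₄, x₅}
  {x₂, x₆}  = S∖{x₁, x₃, x₄, x₅}
  |family| = 22
Round 4 adds 10:
  {x₁, x₂}  = {x₂} ∪ {x₁}
  {x₂, x₅}  = {x₂} ∪ {x₅}
  {x₅, x₆}  = {x₆} ∪ {x₅}
  {x₁, x₂, x₅}  = {x₂} ∪ {x₁, x₅}
  {x₁, x₃, x₄}  = {x₃, x₄} ∪ {x₁}
  {x₂, x₅, x₆}  = {x₂, x₆} ∪ {x₅}
  {x₃, x₄, x₆}  = {x₃, x₄} ∪ {x₆}
  {x₁, x₂, x₃, x₄}  = {x₂, x₃, x₄} ∪ {x₁}
  {x₁, x₃, x₄, x₆}  = {x₃, x₄} ∪ {x₁, x₆}
  {x₃, x₄, x₅, x₆}  = {x₃, x₄, x₅} ∪ {x₆}
  |family| = 32
Round 5: no new sets; the family is a σ-algebra.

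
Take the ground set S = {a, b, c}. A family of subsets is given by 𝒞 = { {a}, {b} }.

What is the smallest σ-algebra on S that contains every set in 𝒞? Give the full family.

Seed the family with 𝒞 together with ∅ and S: { ∅, {a}, {b}, S }.
Iteration 1: +3 →
  {a, b}  = {a} ∪ {b}
  {a, c}  = ᶜ of {b}
  {b, c}  = ᶜ of {a}
  [7 total]
Iteration 2: 1 new —
  {c}  = ᶜ of {a, b}
  [8 total]
Iteration 3: already closed under ᶜ and ∪.

|σ(𝒞)| = 8.  σ(𝒞) = { ∅, {a}, {b}, {c}, {a, b}, {a, c}, {b, c}, S }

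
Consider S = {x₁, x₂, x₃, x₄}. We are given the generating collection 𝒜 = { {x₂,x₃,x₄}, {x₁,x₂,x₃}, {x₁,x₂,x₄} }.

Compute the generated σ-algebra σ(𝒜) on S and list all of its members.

Answer: σ(𝒜) = { {}, {x₁}, {x₂}, {x₃}, {x₄}, {x₁,x₂}, {x₁,x₃}, {x₁,x₄}, {x₂,x₃}, {x₂,x₄}, {x₃,x₄}, {x₁,x₂,x₃}, {x₁,x₂,x₄}, {x₁,x₃,x₄}, {x₂,x₃,x₄}, S }

Trace:
Initial family (5 sets): { {}, {x₁,x₂,x₃}, {x₁,x₂,x₄}, {x₂,x₃,x₄}, S }.
Iteration 1: +3 →
  {x₁}  = ᶜ of {x₂,x₃,x₄}
  {x₃}  = ᶜ of {x₁,x₂,x₄}
  {x₄}  = ᶜ of {x₁,x₂,x₃}
  — 8 sets.
Iteration 2. New:
  {x₁,x₃}  = {x₃} ∪ {x₁}
  {x₁,x₄}  = {x₄} ∪ {x₁}
  {x₃,x₄}  = {x₄} ∪ {x₃}
  — 11 sets.
Iteration 3 (4 new):
  {x₁,x₂}  = ᶜ of {x₃,x₄}
  {x₂,x₃}  = ᶜ of {x₁,x₄}
  {x₂,x₄}  = ᶜ of {x₁,x₃}
  {x₁,x₃,x₄}  = {x₃} ∪ {x₁,x₄}
  — 15 sets.
Iteration 4: 1 new —
  {x₂}  = ᶜ of {x₁,x₃,x₄}
  — 16 sets.
Iteration 5: stable.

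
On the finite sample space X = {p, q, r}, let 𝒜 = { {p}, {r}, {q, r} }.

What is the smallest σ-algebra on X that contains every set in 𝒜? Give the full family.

Initial family (5 sets): { {}, {p}, {r}, {q, r}, X }.
Iteration 1: +2 →
  {p, q}  = X∖{r}
  {p, r}  = {r} ∪ {p}
  |family| = 7
Iteration 2: 1 new —
  {q}  = X∖{p, r}
  |family| = 8
Iteration 3: closed — nothing new.

Hence σ(𝒜) has 8 members: { {}, {p}, {q}, {r}, {p, q}, {p, r}, {q, r}, X }.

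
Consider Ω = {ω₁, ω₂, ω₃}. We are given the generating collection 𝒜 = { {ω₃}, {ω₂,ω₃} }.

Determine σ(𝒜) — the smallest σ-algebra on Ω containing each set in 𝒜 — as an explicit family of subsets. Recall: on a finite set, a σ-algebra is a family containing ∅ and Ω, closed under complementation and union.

Seed the family with 𝒜 together with ∅ and Ω: { ∅, {ω₃}, {ω₂,ω₃}, Ω }.
Round 1 (2 new):
  {ω₁}  = Ω∖{ω₂,ω₃}
  {ω₁,ω₂}  = Ω∖{ω₃}
  — 6 sets.
Round 2 (1 new):
  {ω₁,ω₃}  = {ω₃} ∪ {ω₁}
  — 7 sets.
Round 3: +1 →
  {ω₂}  = Ω∖{ω₁,ω₃}
  — 8 sets.
Round 4: closed — nothing new.

Therefore σ(𝒜) = { ∅, {ω₁}, {ω₂}, {ω₃}, {ω₁,ω₂}, {ω₁,ω₃}, {ω₂,ω₃}, Ω } (|σ(𝒜)| = 8).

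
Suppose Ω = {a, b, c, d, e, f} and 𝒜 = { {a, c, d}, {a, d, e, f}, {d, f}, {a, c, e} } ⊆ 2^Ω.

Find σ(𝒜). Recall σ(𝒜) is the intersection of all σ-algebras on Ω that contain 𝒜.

Answer: σ(𝒜) = { ∅, {a}, {b}, {c}, {d}, {e}, {f}, {a, b}, {a, c}, {a, d}, {a, e}, {a, f}, {b, c}, {b, d}, {b, e}, {b, f}, {c, d}, {c, e}, {c, f}, {d, e}, {d, f}, {e, f}, {a, b, c}, {a, b, d}, {a, b, e}, {a, b, f}, {a, c, d}, {a, c, e}, {a, c, f}, {a, d, e}, {a, d, f}, {a, e, f}, {b, c, d}, {b, c, e}, {b, c, f}, {b, d, e}, {b, d, f}, {b, e, f}, {c, d, e}, {c, d, f}, {c, e, f}, {d, e, f}, {a, b, c, d}, {a, b, c, e}, {a, b, c, f}, {a, b, d, e}, {a, b, d, f}, {a, b, e, f}, {a, c, d, e}, {a, c, d, f}, {a, c, e, f}, {a, d, e, f}, {b, c, d, e}, {b, c, d, f}, {b, c, e, f}, {b, d, e, f}, {c, d, e, f}, {a, b, c, d, e}, {a, b, c, d, f}, {a, b, c, e, f}, {a, b, d, e, f}, {a, c, d, e, f}, {b, c, d, e, f}, Ω }

Check:
Begin from { ∅, {d, f}, {a, c, d}, {a, c, e}, {a, d, e, f}, Ω } (that is, 𝒜 plus ∅ and Ω).
Iteration 1. New:
  {b, c}  = ᶜ of {a, d, e, f}
  {b, d, f}  = ᶜ of {a, c, e}
  {b, e, f}  = ᶜ of {a, c, d}
  {a, b, c, e}  = ᶜ of {d, f}
  {a, c, d, e}  = {a, c, d} ∪ {a, c, e}
  {a, c, d, f}  = {a, c, d} ∪ {d, f}
  {a, c, d, e, f}  = {a, c, d} ∪ {a, d, e, f}
  — 13 sets.
Iteration 2: 11 new —
  {b}  = ᶜ of {a, c, d, e, f}
  {b, e}  = ᶜ of {a, c, d, f}
  {b, f}  = ᶜ of {a, c, d, e}
  {a, b, c, d}  = {a, c, d} ∪ {b, c}
  {b, c, d, f}  = {b, d, f} ∪ {b, c}
  {b, c, e, f}  = {b, e, f} ∪ {b, c}
  {b, d, e, f}  = {b, d, f} ∪ {b, e, f}
  {a, b, c, d, e}  = {a, c, d} ∪ {a, b, c, e}
  {a, b, c, d, f}  = {b, d, f} ∪ {a, c, d}
  {a, b, c, e, f}  = {a, c, e} ∪ {b, e, f}
  {a, b, d, e, f}  = {b, d, f} ∪ {a, d, e, f}
  — 24 sets.
Iteration 3: 11 new —
  {c}  = ᶜ of {a, b, d, e, f}
  {d}  = ᶜ of {a, b, c, e, f}
  {e}  = ᶜ of {a, b, c, d, f}
  {f}  = ᶜ of {a, b, c, d, e}
  {a, c}  = ᶜ of {b, d, e, f}
  {a, d}  = ᶜ of {b, c, e, f}
  {a, e}  = ᶜ of {b, c, d, f}
  {e, f}  = ᶜ of {a, b, c, d}
  {b, c, e}  = {b, e} ∪ {b, c}
  {b, c, f}  = {b, f} ∪ {b, c}
  {b, c, d, e, f}  = {b, d, f} ∪ {b, c, e, f}
  — 35 sets.
Iteration 4 (24 new):
  {a}  = ᶜ of {b, c, d, e, f}
  {b, d}  = {b} ∪ {d}
  {c, d}  = {c} ∪ {d}
  {c, e}  = {e} ∪ {c}
  {c, f}  = {f} ∪ {c}
  {d, e}  = {e} ∪ {d}
  {a, b, c}  = {b} ∪ {a, c}
  {a, b, d}  = {b} ∪ {a, d}
  {a, b, e}  = {b, e} ∪ {a, e}
  {a, c, f}  = {f} ∪ {a, c}
  {a, d, e}  = ᶜ of {b, c, f}
  {a, d, f}  = ᶜ of {b, c, e}
  {a, e, f}  = {e, f} ∪ {a, e}
  {b, c, d}  = {b, c} ∪ {d}
  {b, d, e}  = {b, e} ∪ {d}
  {c, d, f}  = {c} ∪ {d, f}
  {c, e, f}  = {e, f} ∪ {c}
  {d, e, f}  = {e, f} ∪ {d}
  {a, b, c, f}  = {b, c, f} ∪ {a, c}
  {a, b, d, e}  = {b, e} ∪ {a, d}
  {a, b, d, f}  = {b, d, f} ∪ {a, d}
  {a, b, e, f}  = {b, f} ∪ {a, e}
  {a, c, e, f}  = {e, f} ∪ {a, c, e}
  {b, c, d, e}  = {b, c, e} ∪ {d}
  — 59 sets.
Iteration 5: 5 new —
  {a, b}  = {b} ∪ {a}
  {a, f}  = ᶜ of {b, c, d, e}
  {a, b, f}  = {b, f} ∪ {a}
  {c, d, e}  = {c, d} ∪ {d, e}
  {c, d, e, f}  = {c, d} ∪ {e, f}
  — 64 sets.
After Iteration 6 the family is unchanged; done.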